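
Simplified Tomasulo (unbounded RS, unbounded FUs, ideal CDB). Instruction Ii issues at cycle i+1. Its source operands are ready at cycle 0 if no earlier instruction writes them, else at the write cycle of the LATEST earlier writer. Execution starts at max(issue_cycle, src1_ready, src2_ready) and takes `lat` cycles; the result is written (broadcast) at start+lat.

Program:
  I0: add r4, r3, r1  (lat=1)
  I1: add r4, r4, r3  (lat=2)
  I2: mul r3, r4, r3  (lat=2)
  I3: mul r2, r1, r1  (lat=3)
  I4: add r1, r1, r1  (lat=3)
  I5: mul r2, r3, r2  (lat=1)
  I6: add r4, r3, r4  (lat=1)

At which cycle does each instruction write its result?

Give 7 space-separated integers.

Answer: 2 4 6 7 8 8 8

Derivation:
I0 add r4: issue@1 deps=(None,None) exec_start@1 write@2
I1 add r4: issue@2 deps=(0,None) exec_start@2 write@4
I2 mul r3: issue@3 deps=(1,None) exec_start@4 write@6
I3 mul r2: issue@4 deps=(None,None) exec_start@4 write@7
I4 add r1: issue@5 deps=(None,None) exec_start@5 write@8
I5 mul r2: issue@6 deps=(2,3) exec_start@7 write@8
I6 add r4: issue@7 deps=(2,1) exec_start@7 write@8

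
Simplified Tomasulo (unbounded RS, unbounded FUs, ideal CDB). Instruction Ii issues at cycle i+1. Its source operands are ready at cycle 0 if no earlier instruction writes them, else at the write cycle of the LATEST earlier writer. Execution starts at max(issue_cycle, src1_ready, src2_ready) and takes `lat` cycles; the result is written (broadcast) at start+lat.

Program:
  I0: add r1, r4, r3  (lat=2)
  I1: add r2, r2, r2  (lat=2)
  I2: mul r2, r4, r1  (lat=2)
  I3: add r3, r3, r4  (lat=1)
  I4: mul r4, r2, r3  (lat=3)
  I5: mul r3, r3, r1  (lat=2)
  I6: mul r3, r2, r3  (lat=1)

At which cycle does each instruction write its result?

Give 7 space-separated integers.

I0 add r1: issue@1 deps=(None,None) exec_start@1 write@3
I1 add r2: issue@2 deps=(None,None) exec_start@2 write@4
I2 mul r2: issue@3 deps=(None,0) exec_start@3 write@5
I3 add r3: issue@4 deps=(None,None) exec_start@4 write@5
I4 mul r4: issue@5 deps=(2,3) exec_start@5 write@8
I5 mul r3: issue@6 deps=(3,0) exec_start@6 write@8
I6 mul r3: issue@7 deps=(2,5) exec_start@8 write@9

Answer: 3 4 5 5 8 8 9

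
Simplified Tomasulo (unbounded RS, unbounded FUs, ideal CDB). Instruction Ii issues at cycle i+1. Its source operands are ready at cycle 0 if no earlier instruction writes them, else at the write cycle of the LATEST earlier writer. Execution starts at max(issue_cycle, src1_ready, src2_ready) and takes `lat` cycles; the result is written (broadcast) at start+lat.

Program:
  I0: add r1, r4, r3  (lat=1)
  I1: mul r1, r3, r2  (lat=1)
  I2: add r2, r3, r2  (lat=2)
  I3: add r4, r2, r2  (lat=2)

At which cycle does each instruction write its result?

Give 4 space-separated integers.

Answer: 2 3 5 7

Derivation:
I0 add r1: issue@1 deps=(None,None) exec_start@1 write@2
I1 mul r1: issue@2 deps=(None,None) exec_start@2 write@3
I2 add r2: issue@3 deps=(None,None) exec_start@3 write@5
I3 add r4: issue@4 deps=(2,2) exec_start@5 write@7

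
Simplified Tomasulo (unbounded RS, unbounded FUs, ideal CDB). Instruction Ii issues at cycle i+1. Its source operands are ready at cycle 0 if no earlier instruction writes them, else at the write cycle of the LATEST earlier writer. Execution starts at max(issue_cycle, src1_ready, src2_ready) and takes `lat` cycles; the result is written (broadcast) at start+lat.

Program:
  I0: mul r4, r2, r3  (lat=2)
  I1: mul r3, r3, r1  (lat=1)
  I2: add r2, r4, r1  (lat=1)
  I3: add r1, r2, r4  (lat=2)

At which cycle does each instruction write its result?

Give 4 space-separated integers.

Answer: 3 3 4 6

Derivation:
I0 mul r4: issue@1 deps=(None,None) exec_start@1 write@3
I1 mul r3: issue@2 deps=(None,None) exec_start@2 write@3
I2 add r2: issue@3 deps=(0,None) exec_start@3 write@4
I3 add r1: issue@4 deps=(2,0) exec_start@4 write@6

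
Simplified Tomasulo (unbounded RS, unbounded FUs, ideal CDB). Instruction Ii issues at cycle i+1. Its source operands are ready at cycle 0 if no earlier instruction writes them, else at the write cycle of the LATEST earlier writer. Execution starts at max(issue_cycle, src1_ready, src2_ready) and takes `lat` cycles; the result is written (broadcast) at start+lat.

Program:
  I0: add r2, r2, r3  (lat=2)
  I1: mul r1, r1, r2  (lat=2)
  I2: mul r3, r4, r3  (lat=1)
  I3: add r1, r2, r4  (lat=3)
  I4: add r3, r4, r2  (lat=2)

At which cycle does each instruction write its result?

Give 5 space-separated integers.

Answer: 3 5 4 7 7

Derivation:
I0 add r2: issue@1 deps=(None,None) exec_start@1 write@3
I1 mul r1: issue@2 deps=(None,0) exec_start@3 write@5
I2 mul r3: issue@3 deps=(None,None) exec_start@3 write@4
I3 add r1: issue@4 deps=(0,None) exec_start@4 write@7
I4 add r3: issue@5 deps=(None,0) exec_start@5 write@7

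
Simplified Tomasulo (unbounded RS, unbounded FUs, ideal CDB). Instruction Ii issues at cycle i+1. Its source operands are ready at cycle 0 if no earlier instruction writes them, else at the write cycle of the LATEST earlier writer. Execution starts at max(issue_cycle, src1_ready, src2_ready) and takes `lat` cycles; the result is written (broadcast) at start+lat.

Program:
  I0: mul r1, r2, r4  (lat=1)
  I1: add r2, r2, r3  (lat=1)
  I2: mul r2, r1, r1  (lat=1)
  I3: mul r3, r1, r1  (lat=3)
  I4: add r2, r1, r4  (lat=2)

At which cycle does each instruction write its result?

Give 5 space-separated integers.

I0 mul r1: issue@1 deps=(None,None) exec_start@1 write@2
I1 add r2: issue@2 deps=(None,None) exec_start@2 write@3
I2 mul r2: issue@3 deps=(0,0) exec_start@3 write@4
I3 mul r3: issue@4 deps=(0,0) exec_start@4 write@7
I4 add r2: issue@5 deps=(0,None) exec_start@5 write@7

Answer: 2 3 4 7 7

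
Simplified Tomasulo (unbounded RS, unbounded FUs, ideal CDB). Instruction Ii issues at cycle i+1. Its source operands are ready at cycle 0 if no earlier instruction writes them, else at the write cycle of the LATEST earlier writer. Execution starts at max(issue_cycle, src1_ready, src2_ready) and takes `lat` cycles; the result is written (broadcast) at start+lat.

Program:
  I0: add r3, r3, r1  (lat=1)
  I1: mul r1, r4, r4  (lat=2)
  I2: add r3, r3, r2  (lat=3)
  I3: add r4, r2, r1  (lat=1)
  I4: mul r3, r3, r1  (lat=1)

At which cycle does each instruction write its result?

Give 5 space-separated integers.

I0 add r3: issue@1 deps=(None,None) exec_start@1 write@2
I1 mul r1: issue@2 deps=(None,None) exec_start@2 write@4
I2 add r3: issue@3 deps=(0,None) exec_start@3 write@6
I3 add r4: issue@4 deps=(None,1) exec_start@4 write@5
I4 mul r3: issue@5 deps=(2,1) exec_start@6 write@7

Answer: 2 4 6 5 7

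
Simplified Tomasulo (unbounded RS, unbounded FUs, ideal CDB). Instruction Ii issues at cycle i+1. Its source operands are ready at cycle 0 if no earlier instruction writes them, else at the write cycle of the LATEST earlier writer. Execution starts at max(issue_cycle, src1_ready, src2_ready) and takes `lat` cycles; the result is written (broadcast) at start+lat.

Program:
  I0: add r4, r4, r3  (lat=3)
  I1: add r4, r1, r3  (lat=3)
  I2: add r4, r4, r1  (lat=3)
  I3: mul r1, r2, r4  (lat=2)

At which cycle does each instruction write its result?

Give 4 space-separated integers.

Answer: 4 5 8 10

Derivation:
I0 add r4: issue@1 deps=(None,None) exec_start@1 write@4
I1 add r4: issue@2 deps=(None,None) exec_start@2 write@5
I2 add r4: issue@3 deps=(1,None) exec_start@5 write@8
I3 mul r1: issue@4 deps=(None,2) exec_start@8 write@10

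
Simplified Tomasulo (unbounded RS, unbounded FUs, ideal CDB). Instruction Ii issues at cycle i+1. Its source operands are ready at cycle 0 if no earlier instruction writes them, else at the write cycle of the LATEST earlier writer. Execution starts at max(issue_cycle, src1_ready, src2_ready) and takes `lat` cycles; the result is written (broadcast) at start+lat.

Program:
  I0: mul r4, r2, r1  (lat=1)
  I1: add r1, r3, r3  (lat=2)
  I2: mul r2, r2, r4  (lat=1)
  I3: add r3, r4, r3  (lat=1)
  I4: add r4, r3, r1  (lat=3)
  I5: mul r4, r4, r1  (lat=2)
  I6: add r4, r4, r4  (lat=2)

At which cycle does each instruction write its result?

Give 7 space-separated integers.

Answer: 2 4 4 5 8 10 12

Derivation:
I0 mul r4: issue@1 deps=(None,None) exec_start@1 write@2
I1 add r1: issue@2 deps=(None,None) exec_start@2 write@4
I2 mul r2: issue@3 deps=(None,0) exec_start@3 write@4
I3 add r3: issue@4 deps=(0,None) exec_start@4 write@5
I4 add r4: issue@5 deps=(3,1) exec_start@5 write@8
I5 mul r4: issue@6 deps=(4,1) exec_start@8 write@10
I6 add r4: issue@7 deps=(5,5) exec_start@10 write@12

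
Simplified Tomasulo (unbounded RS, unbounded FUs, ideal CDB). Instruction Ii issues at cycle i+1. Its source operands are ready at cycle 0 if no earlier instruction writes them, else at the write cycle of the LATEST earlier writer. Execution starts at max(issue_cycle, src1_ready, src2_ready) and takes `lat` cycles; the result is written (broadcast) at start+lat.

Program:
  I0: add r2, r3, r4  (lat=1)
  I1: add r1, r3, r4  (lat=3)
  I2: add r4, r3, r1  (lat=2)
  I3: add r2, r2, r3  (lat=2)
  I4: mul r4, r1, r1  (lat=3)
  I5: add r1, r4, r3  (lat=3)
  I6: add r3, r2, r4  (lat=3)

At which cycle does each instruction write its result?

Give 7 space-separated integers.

Answer: 2 5 7 6 8 11 11

Derivation:
I0 add r2: issue@1 deps=(None,None) exec_start@1 write@2
I1 add r1: issue@2 deps=(None,None) exec_start@2 write@5
I2 add r4: issue@3 deps=(None,1) exec_start@5 write@7
I3 add r2: issue@4 deps=(0,None) exec_start@4 write@6
I4 mul r4: issue@5 deps=(1,1) exec_start@5 write@8
I5 add r1: issue@6 deps=(4,None) exec_start@8 write@11
I6 add r3: issue@7 deps=(3,4) exec_start@8 write@11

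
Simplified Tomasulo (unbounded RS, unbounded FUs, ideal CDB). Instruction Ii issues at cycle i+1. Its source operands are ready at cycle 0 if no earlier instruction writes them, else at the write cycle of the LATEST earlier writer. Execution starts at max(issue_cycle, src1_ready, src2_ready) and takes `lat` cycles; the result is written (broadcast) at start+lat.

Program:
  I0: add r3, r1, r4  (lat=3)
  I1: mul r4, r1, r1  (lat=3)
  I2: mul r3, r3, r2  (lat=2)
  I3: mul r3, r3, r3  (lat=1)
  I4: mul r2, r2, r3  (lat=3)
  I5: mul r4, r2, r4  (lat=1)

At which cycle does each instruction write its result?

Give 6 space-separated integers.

Answer: 4 5 6 7 10 11

Derivation:
I0 add r3: issue@1 deps=(None,None) exec_start@1 write@4
I1 mul r4: issue@2 deps=(None,None) exec_start@2 write@5
I2 mul r3: issue@3 deps=(0,None) exec_start@4 write@6
I3 mul r3: issue@4 deps=(2,2) exec_start@6 write@7
I4 mul r2: issue@5 deps=(None,3) exec_start@7 write@10
I5 mul r4: issue@6 deps=(4,1) exec_start@10 write@11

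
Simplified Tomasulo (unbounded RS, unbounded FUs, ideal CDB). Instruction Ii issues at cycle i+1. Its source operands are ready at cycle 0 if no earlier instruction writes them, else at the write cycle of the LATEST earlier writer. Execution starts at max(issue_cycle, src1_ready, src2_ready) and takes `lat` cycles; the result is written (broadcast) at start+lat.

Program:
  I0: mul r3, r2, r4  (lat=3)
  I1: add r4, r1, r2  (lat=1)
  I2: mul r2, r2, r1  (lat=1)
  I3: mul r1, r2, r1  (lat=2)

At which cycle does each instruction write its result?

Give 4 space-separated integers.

I0 mul r3: issue@1 deps=(None,None) exec_start@1 write@4
I1 add r4: issue@2 deps=(None,None) exec_start@2 write@3
I2 mul r2: issue@3 deps=(None,None) exec_start@3 write@4
I3 mul r1: issue@4 deps=(2,None) exec_start@4 write@6

Answer: 4 3 4 6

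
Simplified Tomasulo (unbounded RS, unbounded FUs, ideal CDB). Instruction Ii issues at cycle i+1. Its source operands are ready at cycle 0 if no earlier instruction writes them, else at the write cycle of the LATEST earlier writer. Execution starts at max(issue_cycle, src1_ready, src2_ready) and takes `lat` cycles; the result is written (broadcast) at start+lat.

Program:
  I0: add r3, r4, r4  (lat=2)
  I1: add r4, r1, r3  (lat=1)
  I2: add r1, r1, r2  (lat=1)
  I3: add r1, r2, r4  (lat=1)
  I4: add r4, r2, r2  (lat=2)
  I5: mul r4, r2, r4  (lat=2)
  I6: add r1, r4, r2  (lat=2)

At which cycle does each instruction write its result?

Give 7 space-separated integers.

I0 add r3: issue@1 deps=(None,None) exec_start@1 write@3
I1 add r4: issue@2 deps=(None,0) exec_start@3 write@4
I2 add r1: issue@3 deps=(None,None) exec_start@3 write@4
I3 add r1: issue@4 deps=(None,1) exec_start@4 write@5
I4 add r4: issue@5 deps=(None,None) exec_start@5 write@7
I5 mul r4: issue@6 deps=(None,4) exec_start@7 write@9
I6 add r1: issue@7 deps=(5,None) exec_start@9 write@11

Answer: 3 4 4 5 7 9 11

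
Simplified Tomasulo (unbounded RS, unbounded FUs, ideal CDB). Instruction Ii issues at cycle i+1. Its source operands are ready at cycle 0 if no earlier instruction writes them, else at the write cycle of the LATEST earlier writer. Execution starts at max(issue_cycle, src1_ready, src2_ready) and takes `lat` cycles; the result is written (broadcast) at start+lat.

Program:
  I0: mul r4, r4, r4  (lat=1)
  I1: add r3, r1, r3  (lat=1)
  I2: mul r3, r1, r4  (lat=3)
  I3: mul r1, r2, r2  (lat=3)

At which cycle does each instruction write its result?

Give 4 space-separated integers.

I0 mul r4: issue@1 deps=(None,None) exec_start@1 write@2
I1 add r3: issue@2 deps=(None,None) exec_start@2 write@3
I2 mul r3: issue@3 deps=(None,0) exec_start@3 write@6
I3 mul r1: issue@4 deps=(None,None) exec_start@4 write@7

Answer: 2 3 6 7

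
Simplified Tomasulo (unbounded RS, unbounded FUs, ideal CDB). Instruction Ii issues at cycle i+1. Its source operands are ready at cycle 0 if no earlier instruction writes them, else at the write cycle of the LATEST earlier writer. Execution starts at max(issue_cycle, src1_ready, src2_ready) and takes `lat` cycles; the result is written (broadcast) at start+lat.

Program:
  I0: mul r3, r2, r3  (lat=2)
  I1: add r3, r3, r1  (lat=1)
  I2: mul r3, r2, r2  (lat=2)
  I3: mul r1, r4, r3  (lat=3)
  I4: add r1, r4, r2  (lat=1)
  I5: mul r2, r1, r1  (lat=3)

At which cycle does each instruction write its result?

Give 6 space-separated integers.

I0 mul r3: issue@1 deps=(None,None) exec_start@1 write@3
I1 add r3: issue@2 deps=(0,None) exec_start@3 write@4
I2 mul r3: issue@3 deps=(None,None) exec_start@3 write@5
I3 mul r1: issue@4 deps=(None,2) exec_start@5 write@8
I4 add r1: issue@5 deps=(None,None) exec_start@5 write@6
I5 mul r2: issue@6 deps=(4,4) exec_start@6 write@9

Answer: 3 4 5 8 6 9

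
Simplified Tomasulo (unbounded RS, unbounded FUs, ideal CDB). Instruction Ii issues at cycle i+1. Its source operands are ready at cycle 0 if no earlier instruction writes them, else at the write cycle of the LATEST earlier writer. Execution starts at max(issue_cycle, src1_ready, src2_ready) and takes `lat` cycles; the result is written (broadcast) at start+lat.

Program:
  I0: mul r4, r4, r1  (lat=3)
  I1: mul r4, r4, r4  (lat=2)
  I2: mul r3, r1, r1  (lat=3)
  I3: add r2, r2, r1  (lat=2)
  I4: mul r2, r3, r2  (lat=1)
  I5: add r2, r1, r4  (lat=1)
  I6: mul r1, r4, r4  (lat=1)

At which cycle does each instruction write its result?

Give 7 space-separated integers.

I0 mul r4: issue@1 deps=(None,None) exec_start@1 write@4
I1 mul r4: issue@2 deps=(0,0) exec_start@4 write@6
I2 mul r3: issue@3 deps=(None,None) exec_start@3 write@6
I3 add r2: issue@4 deps=(None,None) exec_start@4 write@6
I4 mul r2: issue@5 deps=(2,3) exec_start@6 write@7
I5 add r2: issue@6 deps=(None,1) exec_start@6 write@7
I6 mul r1: issue@7 deps=(1,1) exec_start@7 write@8

Answer: 4 6 6 6 7 7 8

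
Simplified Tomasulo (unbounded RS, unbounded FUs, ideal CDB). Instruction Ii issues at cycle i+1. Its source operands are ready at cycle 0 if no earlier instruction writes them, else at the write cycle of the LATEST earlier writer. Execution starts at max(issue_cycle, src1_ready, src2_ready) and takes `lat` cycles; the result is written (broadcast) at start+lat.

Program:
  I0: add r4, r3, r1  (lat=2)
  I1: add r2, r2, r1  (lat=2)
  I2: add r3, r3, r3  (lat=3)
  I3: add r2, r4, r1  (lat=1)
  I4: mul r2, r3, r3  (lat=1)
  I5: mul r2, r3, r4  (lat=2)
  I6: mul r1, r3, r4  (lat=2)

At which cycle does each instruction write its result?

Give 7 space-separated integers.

Answer: 3 4 6 5 7 8 9

Derivation:
I0 add r4: issue@1 deps=(None,None) exec_start@1 write@3
I1 add r2: issue@2 deps=(None,None) exec_start@2 write@4
I2 add r3: issue@3 deps=(None,None) exec_start@3 write@6
I3 add r2: issue@4 deps=(0,None) exec_start@4 write@5
I4 mul r2: issue@5 deps=(2,2) exec_start@6 write@7
I5 mul r2: issue@6 deps=(2,0) exec_start@6 write@8
I6 mul r1: issue@7 deps=(2,0) exec_start@7 write@9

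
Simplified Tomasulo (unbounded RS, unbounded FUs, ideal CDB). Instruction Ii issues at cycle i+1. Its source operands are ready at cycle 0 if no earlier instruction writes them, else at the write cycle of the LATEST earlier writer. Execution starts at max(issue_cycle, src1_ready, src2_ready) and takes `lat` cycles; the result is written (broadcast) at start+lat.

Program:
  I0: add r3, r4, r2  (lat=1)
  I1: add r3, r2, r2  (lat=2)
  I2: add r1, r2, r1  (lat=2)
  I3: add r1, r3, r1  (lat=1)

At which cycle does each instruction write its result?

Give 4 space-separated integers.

I0 add r3: issue@1 deps=(None,None) exec_start@1 write@2
I1 add r3: issue@2 deps=(None,None) exec_start@2 write@4
I2 add r1: issue@3 deps=(None,None) exec_start@3 write@5
I3 add r1: issue@4 deps=(1,2) exec_start@5 write@6

Answer: 2 4 5 6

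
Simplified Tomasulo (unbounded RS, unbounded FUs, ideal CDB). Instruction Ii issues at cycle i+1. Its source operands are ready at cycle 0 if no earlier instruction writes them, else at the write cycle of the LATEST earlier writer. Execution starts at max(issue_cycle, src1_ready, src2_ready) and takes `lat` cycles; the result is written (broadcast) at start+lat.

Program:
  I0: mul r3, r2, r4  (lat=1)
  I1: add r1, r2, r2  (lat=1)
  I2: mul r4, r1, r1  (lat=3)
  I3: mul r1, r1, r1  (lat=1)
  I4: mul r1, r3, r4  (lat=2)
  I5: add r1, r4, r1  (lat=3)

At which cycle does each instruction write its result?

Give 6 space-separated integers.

Answer: 2 3 6 5 8 11

Derivation:
I0 mul r3: issue@1 deps=(None,None) exec_start@1 write@2
I1 add r1: issue@2 deps=(None,None) exec_start@2 write@3
I2 mul r4: issue@3 deps=(1,1) exec_start@3 write@6
I3 mul r1: issue@4 deps=(1,1) exec_start@4 write@5
I4 mul r1: issue@5 deps=(0,2) exec_start@6 write@8
I5 add r1: issue@6 deps=(2,4) exec_start@8 write@11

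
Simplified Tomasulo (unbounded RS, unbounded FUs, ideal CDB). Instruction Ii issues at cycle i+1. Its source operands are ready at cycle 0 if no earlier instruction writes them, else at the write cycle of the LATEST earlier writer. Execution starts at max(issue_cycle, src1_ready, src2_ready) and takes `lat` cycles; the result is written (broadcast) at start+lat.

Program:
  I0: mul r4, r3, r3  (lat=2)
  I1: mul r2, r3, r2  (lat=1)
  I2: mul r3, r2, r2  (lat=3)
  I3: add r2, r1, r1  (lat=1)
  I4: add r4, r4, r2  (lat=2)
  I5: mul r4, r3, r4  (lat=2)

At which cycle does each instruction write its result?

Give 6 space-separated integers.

Answer: 3 3 6 5 7 9

Derivation:
I0 mul r4: issue@1 deps=(None,None) exec_start@1 write@3
I1 mul r2: issue@2 deps=(None,None) exec_start@2 write@3
I2 mul r3: issue@3 deps=(1,1) exec_start@3 write@6
I3 add r2: issue@4 deps=(None,None) exec_start@4 write@5
I4 add r4: issue@5 deps=(0,3) exec_start@5 write@7
I5 mul r4: issue@6 deps=(2,4) exec_start@7 write@9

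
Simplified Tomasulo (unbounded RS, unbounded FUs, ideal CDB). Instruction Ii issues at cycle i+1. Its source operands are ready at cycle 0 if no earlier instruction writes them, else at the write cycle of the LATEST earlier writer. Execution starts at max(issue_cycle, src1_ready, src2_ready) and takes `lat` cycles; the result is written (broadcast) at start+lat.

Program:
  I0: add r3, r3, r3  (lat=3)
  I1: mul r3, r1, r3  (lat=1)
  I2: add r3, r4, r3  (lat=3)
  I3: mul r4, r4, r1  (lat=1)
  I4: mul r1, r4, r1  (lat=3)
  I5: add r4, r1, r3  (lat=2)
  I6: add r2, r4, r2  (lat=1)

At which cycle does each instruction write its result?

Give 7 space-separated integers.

Answer: 4 5 8 5 8 10 11

Derivation:
I0 add r3: issue@1 deps=(None,None) exec_start@1 write@4
I1 mul r3: issue@2 deps=(None,0) exec_start@4 write@5
I2 add r3: issue@3 deps=(None,1) exec_start@5 write@8
I3 mul r4: issue@4 deps=(None,None) exec_start@4 write@5
I4 mul r1: issue@5 deps=(3,None) exec_start@5 write@8
I5 add r4: issue@6 deps=(4,2) exec_start@8 write@10
I6 add r2: issue@7 deps=(5,None) exec_start@10 write@11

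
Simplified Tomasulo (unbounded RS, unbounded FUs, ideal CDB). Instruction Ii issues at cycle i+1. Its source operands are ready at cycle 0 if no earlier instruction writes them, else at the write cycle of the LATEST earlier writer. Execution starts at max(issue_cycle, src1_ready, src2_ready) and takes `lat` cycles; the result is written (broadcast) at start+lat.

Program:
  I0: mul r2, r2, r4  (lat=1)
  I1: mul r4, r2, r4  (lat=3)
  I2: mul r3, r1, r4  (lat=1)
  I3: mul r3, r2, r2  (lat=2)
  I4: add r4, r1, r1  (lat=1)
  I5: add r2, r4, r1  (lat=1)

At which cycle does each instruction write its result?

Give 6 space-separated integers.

I0 mul r2: issue@1 deps=(None,None) exec_start@1 write@2
I1 mul r4: issue@2 deps=(0,None) exec_start@2 write@5
I2 mul r3: issue@3 deps=(None,1) exec_start@5 write@6
I3 mul r3: issue@4 deps=(0,0) exec_start@4 write@6
I4 add r4: issue@5 deps=(None,None) exec_start@5 write@6
I5 add r2: issue@6 deps=(4,None) exec_start@6 write@7

Answer: 2 5 6 6 6 7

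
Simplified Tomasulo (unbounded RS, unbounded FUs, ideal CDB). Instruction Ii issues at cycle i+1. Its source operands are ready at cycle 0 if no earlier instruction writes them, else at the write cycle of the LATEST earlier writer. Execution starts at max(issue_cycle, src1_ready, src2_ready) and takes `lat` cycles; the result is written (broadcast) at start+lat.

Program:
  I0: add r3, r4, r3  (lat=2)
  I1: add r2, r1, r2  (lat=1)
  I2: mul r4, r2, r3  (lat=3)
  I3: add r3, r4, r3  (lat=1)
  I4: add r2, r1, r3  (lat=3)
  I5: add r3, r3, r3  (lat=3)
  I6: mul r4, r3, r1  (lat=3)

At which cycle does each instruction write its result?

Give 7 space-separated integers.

I0 add r3: issue@1 deps=(None,None) exec_start@1 write@3
I1 add r2: issue@2 deps=(None,None) exec_start@2 write@3
I2 mul r4: issue@3 deps=(1,0) exec_start@3 write@6
I3 add r3: issue@4 deps=(2,0) exec_start@6 write@7
I4 add r2: issue@5 deps=(None,3) exec_start@7 write@10
I5 add r3: issue@6 deps=(3,3) exec_start@7 write@10
I6 mul r4: issue@7 deps=(5,None) exec_start@10 write@13

Answer: 3 3 6 7 10 10 13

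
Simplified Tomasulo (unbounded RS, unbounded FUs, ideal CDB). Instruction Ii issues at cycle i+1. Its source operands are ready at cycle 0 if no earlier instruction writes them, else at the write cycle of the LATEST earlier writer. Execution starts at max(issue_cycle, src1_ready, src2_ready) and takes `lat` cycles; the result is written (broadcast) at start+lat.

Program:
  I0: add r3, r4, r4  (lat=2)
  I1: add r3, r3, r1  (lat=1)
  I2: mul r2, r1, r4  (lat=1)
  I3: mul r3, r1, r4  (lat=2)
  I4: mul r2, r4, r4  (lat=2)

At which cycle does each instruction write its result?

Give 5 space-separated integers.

I0 add r3: issue@1 deps=(None,None) exec_start@1 write@3
I1 add r3: issue@2 deps=(0,None) exec_start@3 write@4
I2 mul r2: issue@3 deps=(None,None) exec_start@3 write@4
I3 mul r3: issue@4 deps=(None,None) exec_start@4 write@6
I4 mul r2: issue@5 deps=(None,None) exec_start@5 write@7

Answer: 3 4 4 6 7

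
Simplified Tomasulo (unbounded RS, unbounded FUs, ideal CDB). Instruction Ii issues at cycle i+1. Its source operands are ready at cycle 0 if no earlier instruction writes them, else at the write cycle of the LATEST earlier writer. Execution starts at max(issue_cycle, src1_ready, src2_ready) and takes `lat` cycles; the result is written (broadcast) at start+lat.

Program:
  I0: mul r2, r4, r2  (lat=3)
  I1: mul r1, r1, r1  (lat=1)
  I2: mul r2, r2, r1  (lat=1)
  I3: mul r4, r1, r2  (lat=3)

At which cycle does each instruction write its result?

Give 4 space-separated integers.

I0 mul r2: issue@1 deps=(None,None) exec_start@1 write@4
I1 mul r1: issue@2 deps=(None,None) exec_start@2 write@3
I2 mul r2: issue@3 deps=(0,1) exec_start@4 write@5
I3 mul r4: issue@4 deps=(1,2) exec_start@5 write@8

Answer: 4 3 5 8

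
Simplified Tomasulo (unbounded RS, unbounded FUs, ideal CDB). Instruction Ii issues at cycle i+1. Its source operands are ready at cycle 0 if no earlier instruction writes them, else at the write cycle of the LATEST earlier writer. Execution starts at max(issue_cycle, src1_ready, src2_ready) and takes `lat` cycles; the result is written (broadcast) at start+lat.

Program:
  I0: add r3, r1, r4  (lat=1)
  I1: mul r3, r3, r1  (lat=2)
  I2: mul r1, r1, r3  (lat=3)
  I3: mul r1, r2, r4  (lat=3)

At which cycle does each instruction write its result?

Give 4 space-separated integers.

I0 add r3: issue@1 deps=(None,None) exec_start@1 write@2
I1 mul r3: issue@2 deps=(0,None) exec_start@2 write@4
I2 mul r1: issue@3 deps=(None,1) exec_start@4 write@7
I3 mul r1: issue@4 deps=(None,None) exec_start@4 write@7

Answer: 2 4 7 7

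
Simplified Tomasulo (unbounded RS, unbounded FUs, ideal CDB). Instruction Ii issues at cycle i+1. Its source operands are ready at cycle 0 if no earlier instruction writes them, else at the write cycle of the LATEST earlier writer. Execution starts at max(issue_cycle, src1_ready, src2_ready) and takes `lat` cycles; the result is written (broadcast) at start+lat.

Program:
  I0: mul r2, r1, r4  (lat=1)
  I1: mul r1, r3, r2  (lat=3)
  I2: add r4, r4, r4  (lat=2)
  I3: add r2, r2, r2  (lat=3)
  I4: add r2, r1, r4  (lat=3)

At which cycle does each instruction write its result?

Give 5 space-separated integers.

I0 mul r2: issue@1 deps=(None,None) exec_start@1 write@2
I1 mul r1: issue@2 deps=(None,0) exec_start@2 write@5
I2 add r4: issue@3 deps=(None,None) exec_start@3 write@5
I3 add r2: issue@4 deps=(0,0) exec_start@4 write@7
I4 add r2: issue@5 deps=(1,2) exec_start@5 write@8

Answer: 2 5 5 7 8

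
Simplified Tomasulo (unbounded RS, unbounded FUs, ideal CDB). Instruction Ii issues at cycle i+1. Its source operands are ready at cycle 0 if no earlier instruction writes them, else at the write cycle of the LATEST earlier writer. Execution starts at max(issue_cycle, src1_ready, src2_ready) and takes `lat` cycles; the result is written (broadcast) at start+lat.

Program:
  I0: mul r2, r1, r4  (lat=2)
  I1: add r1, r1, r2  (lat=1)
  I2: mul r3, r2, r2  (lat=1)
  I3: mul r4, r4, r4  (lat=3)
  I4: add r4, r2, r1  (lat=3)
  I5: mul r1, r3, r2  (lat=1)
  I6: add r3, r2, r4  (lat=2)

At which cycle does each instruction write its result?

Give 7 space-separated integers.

Answer: 3 4 4 7 8 7 10

Derivation:
I0 mul r2: issue@1 deps=(None,None) exec_start@1 write@3
I1 add r1: issue@2 deps=(None,0) exec_start@3 write@4
I2 mul r3: issue@3 deps=(0,0) exec_start@3 write@4
I3 mul r4: issue@4 deps=(None,None) exec_start@4 write@7
I4 add r4: issue@5 deps=(0,1) exec_start@5 write@8
I5 mul r1: issue@6 deps=(2,0) exec_start@6 write@7
I6 add r3: issue@7 deps=(0,4) exec_start@8 write@10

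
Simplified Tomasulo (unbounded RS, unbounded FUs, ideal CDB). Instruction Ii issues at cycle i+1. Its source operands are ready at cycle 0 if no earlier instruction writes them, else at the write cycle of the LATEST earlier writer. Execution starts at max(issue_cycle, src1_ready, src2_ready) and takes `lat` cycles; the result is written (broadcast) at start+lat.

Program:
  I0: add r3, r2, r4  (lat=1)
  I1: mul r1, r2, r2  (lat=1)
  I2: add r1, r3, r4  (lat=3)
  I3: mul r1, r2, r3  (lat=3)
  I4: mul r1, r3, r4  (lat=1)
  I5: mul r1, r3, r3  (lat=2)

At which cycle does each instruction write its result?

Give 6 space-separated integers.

I0 add r3: issue@1 deps=(None,None) exec_start@1 write@2
I1 mul r1: issue@2 deps=(None,None) exec_start@2 write@3
I2 add r1: issue@3 deps=(0,None) exec_start@3 write@6
I3 mul r1: issue@4 deps=(None,0) exec_start@4 write@7
I4 mul r1: issue@5 deps=(0,None) exec_start@5 write@6
I5 mul r1: issue@6 deps=(0,0) exec_start@6 write@8

Answer: 2 3 6 7 6 8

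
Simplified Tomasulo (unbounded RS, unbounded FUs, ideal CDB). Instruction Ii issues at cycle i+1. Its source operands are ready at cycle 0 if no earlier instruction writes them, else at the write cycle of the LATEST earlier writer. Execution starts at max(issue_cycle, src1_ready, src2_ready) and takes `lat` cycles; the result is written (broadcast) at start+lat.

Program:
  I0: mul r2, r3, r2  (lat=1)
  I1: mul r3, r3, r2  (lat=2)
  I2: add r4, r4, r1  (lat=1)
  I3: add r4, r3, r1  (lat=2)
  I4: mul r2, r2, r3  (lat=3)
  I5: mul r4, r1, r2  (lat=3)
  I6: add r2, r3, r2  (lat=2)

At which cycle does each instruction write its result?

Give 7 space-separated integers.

Answer: 2 4 4 6 8 11 10

Derivation:
I0 mul r2: issue@1 deps=(None,None) exec_start@1 write@2
I1 mul r3: issue@2 deps=(None,0) exec_start@2 write@4
I2 add r4: issue@3 deps=(None,None) exec_start@3 write@4
I3 add r4: issue@4 deps=(1,None) exec_start@4 write@6
I4 mul r2: issue@5 deps=(0,1) exec_start@5 write@8
I5 mul r4: issue@6 deps=(None,4) exec_start@8 write@11
I6 add r2: issue@7 deps=(1,4) exec_start@8 write@10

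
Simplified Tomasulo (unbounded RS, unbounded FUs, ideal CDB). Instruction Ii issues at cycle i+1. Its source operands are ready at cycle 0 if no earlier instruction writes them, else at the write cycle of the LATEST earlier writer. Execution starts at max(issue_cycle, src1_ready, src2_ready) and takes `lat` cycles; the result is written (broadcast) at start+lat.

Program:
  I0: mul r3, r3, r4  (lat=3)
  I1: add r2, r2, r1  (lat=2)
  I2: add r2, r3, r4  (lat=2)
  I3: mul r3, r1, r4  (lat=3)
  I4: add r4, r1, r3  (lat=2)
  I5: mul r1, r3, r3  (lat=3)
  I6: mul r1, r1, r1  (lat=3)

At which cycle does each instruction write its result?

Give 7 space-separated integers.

I0 mul r3: issue@1 deps=(None,None) exec_start@1 write@4
I1 add r2: issue@2 deps=(None,None) exec_start@2 write@4
I2 add r2: issue@3 deps=(0,None) exec_start@4 write@6
I3 mul r3: issue@4 deps=(None,None) exec_start@4 write@7
I4 add r4: issue@5 deps=(None,3) exec_start@7 write@9
I5 mul r1: issue@6 deps=(3,3) exec_start@7 write@10
I6 mul r1: issue@7 deps=(5,5) exec_start@10 write@13

Answer: 4 4 6 7 9 10 13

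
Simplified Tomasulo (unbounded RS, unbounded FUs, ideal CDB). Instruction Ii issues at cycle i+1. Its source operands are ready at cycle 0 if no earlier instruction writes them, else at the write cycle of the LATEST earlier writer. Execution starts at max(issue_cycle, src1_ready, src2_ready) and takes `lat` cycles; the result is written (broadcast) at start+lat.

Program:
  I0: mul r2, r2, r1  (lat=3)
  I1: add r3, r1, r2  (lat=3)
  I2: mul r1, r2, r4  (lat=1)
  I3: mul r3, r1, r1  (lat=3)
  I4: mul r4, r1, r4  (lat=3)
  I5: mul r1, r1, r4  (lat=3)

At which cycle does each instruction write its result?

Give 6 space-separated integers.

Answer: 4 7 5 8 8 11

Derivation:
I0 mul r2: issue@1 deps=(None,None) exec_start@1 write@4
I1 add r3: issue@2 deps=(None,0) exec_start@4 write@7
I2 mul r1: issue@3 deps=(0,None) exec_start@4 write@5
I3 mul r3: issue@4 deps=(2,2) exec_start@5 write@8
I4 mul r4: issue@5 deps=(2,None) exec_start@5 write@8
I5 mul r1: issue@6 deps=(2,4) exec_start@8 write@11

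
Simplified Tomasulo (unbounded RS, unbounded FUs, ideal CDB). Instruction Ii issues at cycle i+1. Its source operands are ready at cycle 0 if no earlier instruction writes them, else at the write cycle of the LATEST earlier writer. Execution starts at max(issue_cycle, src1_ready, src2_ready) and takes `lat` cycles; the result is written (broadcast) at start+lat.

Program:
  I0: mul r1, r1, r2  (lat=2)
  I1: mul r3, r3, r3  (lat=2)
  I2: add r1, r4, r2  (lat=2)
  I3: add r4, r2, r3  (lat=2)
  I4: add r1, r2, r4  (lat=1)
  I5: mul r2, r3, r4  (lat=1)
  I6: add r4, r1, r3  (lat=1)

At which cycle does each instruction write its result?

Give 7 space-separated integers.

Answer: 3 4 5 6 7 7 8

Derivation:
I0 mul r1: issue@1 deps=(None,None) exec_start@1 write@3
I1 mul r3: issue@2 deps=(None,None) exec_start@2 write@4
I2 add r1: issue@3 deps=(None,None) exec_start@3 write@5
I3 add r4: issue@4 deps=(None,1) exec_start@4 write@6
I4 add r1: issue@5 deps=(None,3) exec_start@6 write@7
I5 mul r2: issue@6 deps=(1,3) exec_start@6 write@7
I6 add r4: issue@7 deps=(4,1) exec_start@7 write@8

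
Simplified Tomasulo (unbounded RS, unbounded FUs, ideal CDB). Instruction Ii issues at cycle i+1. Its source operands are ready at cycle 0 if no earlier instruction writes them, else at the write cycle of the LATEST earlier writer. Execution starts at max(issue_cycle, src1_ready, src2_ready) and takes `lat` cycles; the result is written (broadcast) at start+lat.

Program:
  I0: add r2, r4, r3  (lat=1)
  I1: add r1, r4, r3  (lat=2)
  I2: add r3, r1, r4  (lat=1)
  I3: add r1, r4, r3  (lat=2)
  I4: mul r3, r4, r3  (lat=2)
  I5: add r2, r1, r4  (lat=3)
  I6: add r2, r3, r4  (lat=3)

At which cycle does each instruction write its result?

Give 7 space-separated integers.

Answer: 2 4 5 7 7 10 10

Derivation:
I0 add r2: issue@1 deps=(None,None) exec_start@1 write@2
I1 add r1: issue@2 deps=(None,None) exec_start@2 write@4
I2 add r3: issue@3 deps=(1,None) exec_start@4 write@5
I3 add r1: issue@4 deps=(None,2) exec_start@5 write@7
I4 mul r3: issue@5 deps=(None,2) exec_start@5 write@7
I5 add r2: issue@6 deps=(3,None) exec_start@7 write@10
I6 add r2: issue@7 deps=(4,None) exec_start@7 write@10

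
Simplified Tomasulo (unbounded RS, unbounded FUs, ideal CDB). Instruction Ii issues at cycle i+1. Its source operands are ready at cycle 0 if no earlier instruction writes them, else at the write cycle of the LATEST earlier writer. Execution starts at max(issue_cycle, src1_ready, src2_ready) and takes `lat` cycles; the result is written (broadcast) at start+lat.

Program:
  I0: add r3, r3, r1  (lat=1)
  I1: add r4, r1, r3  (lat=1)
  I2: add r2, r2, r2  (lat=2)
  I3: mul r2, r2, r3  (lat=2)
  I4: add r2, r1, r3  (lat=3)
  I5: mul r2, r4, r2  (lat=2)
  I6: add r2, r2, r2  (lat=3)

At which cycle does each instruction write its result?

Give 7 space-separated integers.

I0 add r3: issue@1 deps=(None,None) exec_start@1 write@2
I1 add r4: issue@2 deps=(None,0) exec_start@2 write@3
I2 add r2: issue@3 deps=(None,None) exec_start@3 write@5
I3 mul r2: issue@4 deps=(2,0) exec_start@5 write@7
I4 add r2: issue@5 deps=(None,0) exec_start@5 write@8
I5 mul r2: issue@6 deps=(1,4) exec_start@8 write@10
I6 add r2: issue@7 deps=(5,5) exec_start@10 write@13

Answer: 2 3 5 7 8 10 13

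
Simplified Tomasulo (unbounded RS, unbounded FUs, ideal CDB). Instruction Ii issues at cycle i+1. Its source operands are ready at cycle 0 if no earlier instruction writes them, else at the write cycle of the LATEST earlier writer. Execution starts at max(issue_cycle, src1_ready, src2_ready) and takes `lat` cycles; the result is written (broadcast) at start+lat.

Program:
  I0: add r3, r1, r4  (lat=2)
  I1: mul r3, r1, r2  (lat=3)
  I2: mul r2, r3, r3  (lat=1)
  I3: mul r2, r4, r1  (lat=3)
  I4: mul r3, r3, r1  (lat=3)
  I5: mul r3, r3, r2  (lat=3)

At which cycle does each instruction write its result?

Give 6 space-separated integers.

I0 add r3: issue@1 deps=(None,None) exec_start@1 write@3
I1 mul r3: issue@2 deps=(None,None) exec_start@2 write@5
I2 mul r2: issue@3 deps=(1,1) exec_start@5 write@6
I3 mul r2: issue@4 deps=(None,None) exec_start@4 write@7
I4 mul r3: issue@5 deps=(1,None) exec_start@5 write@8
I5 mul r3: issue@6 deps=(4,3) exec_start@8 write@11

Answer: 3 5 6 7 8 11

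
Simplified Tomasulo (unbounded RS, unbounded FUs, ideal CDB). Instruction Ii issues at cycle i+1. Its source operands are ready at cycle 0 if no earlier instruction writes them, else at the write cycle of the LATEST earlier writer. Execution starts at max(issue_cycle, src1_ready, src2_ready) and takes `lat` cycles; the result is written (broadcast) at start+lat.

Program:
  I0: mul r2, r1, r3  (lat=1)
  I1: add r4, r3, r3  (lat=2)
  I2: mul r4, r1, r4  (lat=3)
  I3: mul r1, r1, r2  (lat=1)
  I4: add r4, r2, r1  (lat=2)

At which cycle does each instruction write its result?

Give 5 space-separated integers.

I0 mul r2: issue@1 deps=(None,None) exec_start@1 write@2
I1 add r4: issue@2 deps=(None,None) exec_start@2 write@4
I2 mul r4: issue@3 deps=(None,1) exec_start@4 write@7
I3 mul r1: issue@4 deps=(None,0) exec_start@4 write@5
I4 add r4: issue@5 deps=(0,3) exec_start@5 write@7

Answer: 2 4 7 5 7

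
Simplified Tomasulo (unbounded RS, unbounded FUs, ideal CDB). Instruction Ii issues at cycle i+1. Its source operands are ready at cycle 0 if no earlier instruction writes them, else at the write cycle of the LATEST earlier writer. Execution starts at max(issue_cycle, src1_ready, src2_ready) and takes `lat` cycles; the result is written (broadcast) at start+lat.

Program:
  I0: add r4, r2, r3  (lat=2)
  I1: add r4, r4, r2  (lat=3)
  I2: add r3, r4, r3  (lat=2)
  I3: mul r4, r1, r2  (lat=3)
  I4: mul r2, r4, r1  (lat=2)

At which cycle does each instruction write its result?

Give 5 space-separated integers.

Answer: 3 6 8 7 9

Derivation:
I0 add r4: issue@1 deps=(None,None) exec_start@1 write@3
I1 add r4: issue@2 deps=(0,None) exec_start@3 write@6
I2 add r3: issue@3 deps=(1,None) exec_start@6 write@8
I3 mul r4: issue@4 deps=(None,None) exec_start@4 write@7
I4 mul r2: issue@5 deps=(3,None) exec_start@7 write@9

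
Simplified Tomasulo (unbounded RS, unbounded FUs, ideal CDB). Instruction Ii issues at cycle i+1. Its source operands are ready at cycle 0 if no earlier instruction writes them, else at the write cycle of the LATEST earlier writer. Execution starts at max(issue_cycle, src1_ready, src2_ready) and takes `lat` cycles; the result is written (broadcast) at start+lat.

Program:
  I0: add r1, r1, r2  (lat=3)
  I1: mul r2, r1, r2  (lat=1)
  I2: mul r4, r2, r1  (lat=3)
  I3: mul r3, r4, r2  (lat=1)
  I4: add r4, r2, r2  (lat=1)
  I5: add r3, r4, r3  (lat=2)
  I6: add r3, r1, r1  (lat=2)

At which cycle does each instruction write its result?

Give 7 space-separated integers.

Answer: 4 5 8 9 6 11 9

Derivation:
I0 add r1: issue@1 deps=(None,None) exec_start@1 write@4
I1 mul r2: issue@2 deps=(0,None) exec_start@4 write@5
I2 mul r4: issue@3 deps=(1,0) exec_start@5 write@8
I3 mul r3: issue@4 deps=(2,1) exec_start@8 write@9
I4 add r4: issue@5 deps=(1,1) exec_start@5 write@6
I5 add r3: issue@6 deps=(4,3) exec_start@9 write@11
I6 add r3: issue@7 deps=(0,0) exec_start@7 write@9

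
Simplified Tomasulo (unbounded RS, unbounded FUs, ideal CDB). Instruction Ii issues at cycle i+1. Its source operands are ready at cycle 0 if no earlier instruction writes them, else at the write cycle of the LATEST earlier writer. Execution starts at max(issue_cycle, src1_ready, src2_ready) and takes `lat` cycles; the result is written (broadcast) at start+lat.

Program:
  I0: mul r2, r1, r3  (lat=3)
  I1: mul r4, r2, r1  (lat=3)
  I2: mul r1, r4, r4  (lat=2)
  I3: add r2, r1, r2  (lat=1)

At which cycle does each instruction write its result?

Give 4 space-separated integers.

I0 mul r2: issue@1 deps=(None,None) exec_start@1 write@4
I1 mul r4: issue@2 deps=(0,None) exec_start@4 write@7
I2 mul r1: issue@3 deps=(1,1) exec_start@7 write@9
I3 add r2: issue@4 deps=(2,0) exec_start@9 write@10

Answer: 4 7 9 10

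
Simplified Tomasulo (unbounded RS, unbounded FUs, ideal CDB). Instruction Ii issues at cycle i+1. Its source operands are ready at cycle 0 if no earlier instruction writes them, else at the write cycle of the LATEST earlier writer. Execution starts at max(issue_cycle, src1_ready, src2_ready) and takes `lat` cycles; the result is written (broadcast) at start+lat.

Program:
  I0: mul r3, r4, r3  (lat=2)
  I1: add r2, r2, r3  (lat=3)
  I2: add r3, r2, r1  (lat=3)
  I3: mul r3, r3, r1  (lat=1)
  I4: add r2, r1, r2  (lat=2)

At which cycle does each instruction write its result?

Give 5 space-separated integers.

I0 mul r3: issue@1 deps=(None,None) exec_start@1 write@3
I1 add r2: issue@2 deps=(None,0) exec_start@3 write@6
I2 add r3: issue@3 deps=(1,None) exec_start@6 write@9
I3 mul r3: issue@4 deps=(2,None) exec_start@9 write@10
I4 add r2: issue@5 deps=(None,1) exec_start@6 write@8

Answer: 3 6 9 10 8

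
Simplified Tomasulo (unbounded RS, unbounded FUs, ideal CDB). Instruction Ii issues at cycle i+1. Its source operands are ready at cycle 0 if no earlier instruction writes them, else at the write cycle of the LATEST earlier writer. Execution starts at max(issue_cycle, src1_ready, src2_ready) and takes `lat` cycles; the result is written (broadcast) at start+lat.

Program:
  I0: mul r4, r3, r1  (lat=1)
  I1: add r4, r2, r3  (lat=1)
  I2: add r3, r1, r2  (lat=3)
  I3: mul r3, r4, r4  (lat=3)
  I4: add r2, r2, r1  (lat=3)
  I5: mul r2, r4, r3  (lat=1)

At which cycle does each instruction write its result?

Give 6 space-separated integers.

I0 mul r4: issue@1 deps=(None,None) exec_start@1 write@2
I1 add r4: issue@2 deps=(None,None) exec_start@2 write@3
I2 add r3: issue@3 deps=(None,None) exec_start@3 write@6
I3 mul r3: issue@4 deps=(1,1) exec_start@4 write@7
I4 add r2: issue@5 deps=(None,None) exec_start@5 write@8
I5 mul r2: issue@6 deps=(1,3) exec_start@7 write@8

Answer: 2 3 6 7 8 8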